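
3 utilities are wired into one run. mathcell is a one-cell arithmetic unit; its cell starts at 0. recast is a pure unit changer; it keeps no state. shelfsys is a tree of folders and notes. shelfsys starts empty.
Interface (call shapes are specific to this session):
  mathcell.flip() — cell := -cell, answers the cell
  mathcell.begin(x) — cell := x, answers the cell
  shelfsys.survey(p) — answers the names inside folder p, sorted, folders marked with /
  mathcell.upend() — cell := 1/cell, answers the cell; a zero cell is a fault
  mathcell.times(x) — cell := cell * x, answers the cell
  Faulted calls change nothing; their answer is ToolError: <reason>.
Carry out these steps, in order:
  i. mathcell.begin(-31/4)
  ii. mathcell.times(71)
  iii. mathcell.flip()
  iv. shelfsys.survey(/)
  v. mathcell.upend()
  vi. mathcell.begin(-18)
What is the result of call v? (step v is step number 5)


Answer: 4/2201

Derivation:
==> mathcell.begin(x='-31/4')
<== -31/4
==> mathcell.times(x='71')
<== -2201/4
==> mathcell.flip()
<== 2201/4
==> shelfsys.survey(p='/')
<== []
==> mathcell.upend()
<== 4/2201
==> mathcell.begin(x='-18')
<== -18


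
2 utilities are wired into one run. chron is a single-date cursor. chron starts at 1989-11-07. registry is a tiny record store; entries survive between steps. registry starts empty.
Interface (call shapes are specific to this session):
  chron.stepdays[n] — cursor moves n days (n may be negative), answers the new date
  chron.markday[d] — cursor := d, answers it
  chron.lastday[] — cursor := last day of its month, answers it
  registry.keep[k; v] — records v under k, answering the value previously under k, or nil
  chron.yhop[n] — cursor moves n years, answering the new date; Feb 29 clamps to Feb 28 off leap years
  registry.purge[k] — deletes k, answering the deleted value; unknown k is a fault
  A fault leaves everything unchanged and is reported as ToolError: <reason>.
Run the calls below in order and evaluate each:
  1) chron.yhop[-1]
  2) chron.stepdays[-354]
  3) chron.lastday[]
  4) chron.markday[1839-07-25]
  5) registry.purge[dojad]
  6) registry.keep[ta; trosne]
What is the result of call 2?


Answer: 1987-11-19

Derivation:
! 1. yhop(n→-1) ~> 1988-11-07
! 2. stepdays(n→-354) ~> 1987-11-19
! 3. lastday() ~> 1987-11-30
! 4. markday(d→1839-07-25) ~> 1839-07-25
! 5. purge(k→dojad) ~> ToolError: no such key dojad
! 6. keep(k→ta, v→trosne) ~> nil


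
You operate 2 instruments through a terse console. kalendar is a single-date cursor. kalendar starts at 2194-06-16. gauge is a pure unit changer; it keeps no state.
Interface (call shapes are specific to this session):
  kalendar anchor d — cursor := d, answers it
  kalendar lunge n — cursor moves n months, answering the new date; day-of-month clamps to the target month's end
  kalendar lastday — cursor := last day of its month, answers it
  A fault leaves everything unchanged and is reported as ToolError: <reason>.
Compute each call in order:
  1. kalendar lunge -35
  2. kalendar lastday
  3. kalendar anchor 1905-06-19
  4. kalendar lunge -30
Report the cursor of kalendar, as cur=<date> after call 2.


Do: kalendar lunge[n=-35]
See: 2191-07-16
Do: kalendar lastday[]
See: 2191-07-31
Do: kalendar anchor[d=1905-06-19]
See: 1905-06-19
Do: kalendar lunge[n=-30]
See: 1902-12-19

Answer: cur=2191-07-31


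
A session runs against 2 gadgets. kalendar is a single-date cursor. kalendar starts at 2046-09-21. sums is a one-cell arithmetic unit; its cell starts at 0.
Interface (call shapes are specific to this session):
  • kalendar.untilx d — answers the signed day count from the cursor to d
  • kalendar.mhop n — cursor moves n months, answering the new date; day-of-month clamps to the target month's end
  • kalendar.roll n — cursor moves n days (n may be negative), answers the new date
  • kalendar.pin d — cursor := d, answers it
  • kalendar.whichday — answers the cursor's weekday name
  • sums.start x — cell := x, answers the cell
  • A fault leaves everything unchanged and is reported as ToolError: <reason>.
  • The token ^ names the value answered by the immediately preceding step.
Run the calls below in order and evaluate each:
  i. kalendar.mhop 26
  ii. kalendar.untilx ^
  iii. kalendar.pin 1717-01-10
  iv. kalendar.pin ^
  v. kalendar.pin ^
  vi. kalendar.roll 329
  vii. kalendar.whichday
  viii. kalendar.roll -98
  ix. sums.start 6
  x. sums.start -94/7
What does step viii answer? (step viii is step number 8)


Answer: 1717-08-29

Derivation:
I call mhop on n→26, — result: 2048-11-21.
Now I run untilx on d→^: 0.
I invoke pin on d→1717-01-10, and get 1717-01-10.
I use pin on d→^, and get 1717-01-10.
I use pin on d→^, and get 1717-01-10.
Next I call roll on n→329: 1717-12-05.
I try whichday, giving Sunday.
I call roll on n→-98: 1717-08-29.
Using start on x→6, and observe 6.
Now I run start on x→-94/7, yielding -94/7.


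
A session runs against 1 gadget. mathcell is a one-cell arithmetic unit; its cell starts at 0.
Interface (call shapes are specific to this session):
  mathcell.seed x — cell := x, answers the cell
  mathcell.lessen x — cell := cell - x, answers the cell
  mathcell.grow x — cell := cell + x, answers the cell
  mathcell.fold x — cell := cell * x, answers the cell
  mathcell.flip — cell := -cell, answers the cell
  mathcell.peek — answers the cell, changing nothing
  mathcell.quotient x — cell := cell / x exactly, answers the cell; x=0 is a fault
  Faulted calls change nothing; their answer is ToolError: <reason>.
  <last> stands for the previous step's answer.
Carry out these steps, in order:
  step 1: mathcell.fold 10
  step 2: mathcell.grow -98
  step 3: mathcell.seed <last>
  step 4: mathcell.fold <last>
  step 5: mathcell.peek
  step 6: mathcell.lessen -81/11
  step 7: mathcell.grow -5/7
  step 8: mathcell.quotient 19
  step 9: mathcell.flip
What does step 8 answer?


·→ mathcell.fold(10)
·← 0
·→ mathcell.grow(-98)
·← -98
·→ mathcell.seed(<last>)
·← -98
·→ mathcell.fold(<last>)
·← 9604
·→ mathcell.peek()
·← 9604
·→ mathcell.lessen(-81/11)
·← 105725/11
·→ mathcell.grow(-5/7)
·← 740020/77
·→ mathcell.quotient(19)
·← 740020/1463
·→ mathcell.flip()
·← -740020/1463

Answer: 740020/1463


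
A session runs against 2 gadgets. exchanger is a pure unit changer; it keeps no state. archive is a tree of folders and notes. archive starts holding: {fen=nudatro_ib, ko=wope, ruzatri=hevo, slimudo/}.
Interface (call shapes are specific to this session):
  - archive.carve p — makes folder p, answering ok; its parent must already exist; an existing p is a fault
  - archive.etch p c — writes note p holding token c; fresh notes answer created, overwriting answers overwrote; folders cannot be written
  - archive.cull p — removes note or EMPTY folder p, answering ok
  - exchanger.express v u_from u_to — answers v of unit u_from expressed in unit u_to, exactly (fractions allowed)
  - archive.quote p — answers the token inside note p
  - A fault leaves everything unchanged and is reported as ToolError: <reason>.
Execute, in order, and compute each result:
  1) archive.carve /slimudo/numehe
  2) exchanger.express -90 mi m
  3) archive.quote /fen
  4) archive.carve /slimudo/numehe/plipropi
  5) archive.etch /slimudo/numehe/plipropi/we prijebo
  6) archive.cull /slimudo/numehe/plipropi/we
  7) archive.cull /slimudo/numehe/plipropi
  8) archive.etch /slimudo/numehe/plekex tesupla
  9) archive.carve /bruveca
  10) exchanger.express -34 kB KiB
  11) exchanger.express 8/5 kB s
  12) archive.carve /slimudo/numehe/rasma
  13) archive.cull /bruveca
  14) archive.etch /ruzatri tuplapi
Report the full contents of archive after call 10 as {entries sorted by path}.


Answer: {bruveca/, fen=nudatro_ib, ko=wope, ruzatri=hevo, slimudo/, slimudo/numehe/, slimudo/numehe/plekex=tesupla}

Derivation:
·→ archive.carve(p='/slimudo/numehe')
·← ok
·→ exchanger.express(v='-90', u_from='mi', u_to='m')
·← -3621024/25
·→ archive.quote(p='/fen')
·← nudatro_ib
·→ archive.carve(p='/slimudo/numehe/plipropi')
·← ok
·→ archive.etch(p='/slimudo/numehe/plipropi/we', c='prijebo')
·← created
·→ archive.cull(p='/slimudo/numehe/plipropi/we')
·← ok
·→ archive.cull(p='/slimudo/numehe/plipropi')
·← ok
·→ archive.etch(p='/slimudo/numehe/plekex', c='tesupla')
·← created
·→ archive.carve(p='/bruveca')
·← ok
·→ exchanger.express(v='-34', u_from='kB', u_to='KiB')
·← -2125/64
·→ exchanger.express(v='8/5', u_from='kB', u_to='s')
·← ToolError: incompatible units
·→ archive.carve(p='/slimudo/numehe/rasma')
·← ok
·→ archive.cull(p='/bruveca')
·← ok
·→ archive.etch(p='/ruzatri', c='tuplapi')
·← overwrote


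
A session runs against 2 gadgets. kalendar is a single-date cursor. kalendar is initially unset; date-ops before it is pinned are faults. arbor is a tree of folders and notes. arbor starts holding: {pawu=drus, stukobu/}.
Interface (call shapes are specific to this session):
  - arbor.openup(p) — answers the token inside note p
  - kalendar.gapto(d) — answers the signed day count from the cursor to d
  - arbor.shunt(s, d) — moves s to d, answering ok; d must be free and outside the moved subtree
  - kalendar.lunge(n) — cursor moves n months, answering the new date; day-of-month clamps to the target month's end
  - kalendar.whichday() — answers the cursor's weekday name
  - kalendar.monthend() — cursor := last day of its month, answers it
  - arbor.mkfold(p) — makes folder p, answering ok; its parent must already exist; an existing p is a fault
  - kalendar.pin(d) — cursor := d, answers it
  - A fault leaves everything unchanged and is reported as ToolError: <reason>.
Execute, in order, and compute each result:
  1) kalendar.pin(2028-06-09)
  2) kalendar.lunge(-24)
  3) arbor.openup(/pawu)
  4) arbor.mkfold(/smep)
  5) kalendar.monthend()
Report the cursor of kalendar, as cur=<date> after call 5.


Answer: cur=2026-06-30

Derivation:
;; kalendar.pin(2028-06-09) => 2028-06-09
;; kalendar.lunge(-24) => 2026-06-09
;; arbor.openup(/pawu) => drus
;; arbor.mkfold(/smep) => ok
;; kalendar.monthend() => 2026-06-30


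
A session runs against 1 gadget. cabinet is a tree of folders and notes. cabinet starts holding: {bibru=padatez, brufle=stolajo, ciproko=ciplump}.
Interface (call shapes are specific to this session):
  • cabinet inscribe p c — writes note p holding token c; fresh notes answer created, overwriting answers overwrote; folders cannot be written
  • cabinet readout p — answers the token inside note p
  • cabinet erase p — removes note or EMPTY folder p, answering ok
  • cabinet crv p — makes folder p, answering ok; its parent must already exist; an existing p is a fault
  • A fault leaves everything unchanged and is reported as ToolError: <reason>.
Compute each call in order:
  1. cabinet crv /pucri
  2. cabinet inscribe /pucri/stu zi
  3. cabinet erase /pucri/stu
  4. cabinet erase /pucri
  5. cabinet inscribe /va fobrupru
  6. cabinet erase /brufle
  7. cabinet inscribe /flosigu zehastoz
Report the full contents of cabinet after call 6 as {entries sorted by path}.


> cabinet crv p: /pucri
= ok
> cabinet inscribe p: /pucri/stu c: zi
= created
> cabinet erase p: /pucri/stu
= ok
> cabinet erase p: /pucri
= ok
> cabinet inscribe p: /va c: fobrupru
= created
> cabinet erase p: /brufle
= ok
> cabinet inscribe p: /flosigu c: zehastoz
= created

Answer: {bibru=padatez, ciproko=ciplump, va=fobrupru}


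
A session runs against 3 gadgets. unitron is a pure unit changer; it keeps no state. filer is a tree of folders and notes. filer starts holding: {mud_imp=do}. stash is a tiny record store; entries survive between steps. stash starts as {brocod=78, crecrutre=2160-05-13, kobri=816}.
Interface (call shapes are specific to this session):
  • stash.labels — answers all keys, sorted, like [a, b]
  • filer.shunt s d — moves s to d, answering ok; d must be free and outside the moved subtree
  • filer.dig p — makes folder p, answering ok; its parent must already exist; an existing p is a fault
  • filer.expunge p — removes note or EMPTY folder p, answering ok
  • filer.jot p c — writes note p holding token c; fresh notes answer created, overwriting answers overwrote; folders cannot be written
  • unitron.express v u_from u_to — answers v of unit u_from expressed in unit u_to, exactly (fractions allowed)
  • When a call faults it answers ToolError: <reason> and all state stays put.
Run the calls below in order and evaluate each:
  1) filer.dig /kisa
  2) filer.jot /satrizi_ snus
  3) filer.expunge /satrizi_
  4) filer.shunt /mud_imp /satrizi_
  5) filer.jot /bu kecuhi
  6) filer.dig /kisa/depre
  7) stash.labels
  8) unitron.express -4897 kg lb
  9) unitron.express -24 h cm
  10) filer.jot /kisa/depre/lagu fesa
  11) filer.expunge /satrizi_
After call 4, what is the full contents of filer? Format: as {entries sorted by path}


# filer.dig(p='/kisa') == ok
# filer.jot(p='/satrizi_', c='snus') == created
# filer.expunge(p='/satrizi_') == ok
# filer.shunt(s='/mud_imp', d='/satrizi_') == ok
# filer.jot(p='/bu', c='kecuhi') == created
# filer.dig(p='/kisa/depre') == ok
# stash.labels() == [brocod, crecrutre, kobri]
# unitron.express(v='-4897', u_from='kg', u_to='lb') == -489700000000/45359237
# unitron.express(v='-24', u_from='h', u_to='cm') == ToolError: incompatible units
# filer.jot(p='/kisa/depre/lagu', c='fesa') == created
# filer.expunge(p='/satrizi_') == ok

Answer: {kisa/, satrizi_=do}


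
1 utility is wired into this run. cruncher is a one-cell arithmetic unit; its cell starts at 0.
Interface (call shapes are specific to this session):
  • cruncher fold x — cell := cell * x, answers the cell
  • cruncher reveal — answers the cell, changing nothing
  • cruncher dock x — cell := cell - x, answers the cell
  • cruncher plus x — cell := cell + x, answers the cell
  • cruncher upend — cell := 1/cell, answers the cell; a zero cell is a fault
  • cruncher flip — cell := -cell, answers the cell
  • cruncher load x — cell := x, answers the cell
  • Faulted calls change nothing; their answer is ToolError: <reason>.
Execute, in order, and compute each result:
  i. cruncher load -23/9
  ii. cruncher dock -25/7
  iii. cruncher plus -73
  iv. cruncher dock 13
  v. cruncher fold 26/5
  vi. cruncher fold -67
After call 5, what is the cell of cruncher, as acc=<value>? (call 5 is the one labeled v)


>> cruncher load(x='-23/9')
<< -23/9
>> cruncher dock(x='-25/7')
<< 64/63
>> cruncher plus(x='-73')
<< -4535/63
>> cruncher dock(x='13')
<< -5354/63
>> cruncher fold(x='26/5')
<< -139204/315
>> cruncher fold(x='-67')
<< 9326668/315

Answer: acc=-139204/315


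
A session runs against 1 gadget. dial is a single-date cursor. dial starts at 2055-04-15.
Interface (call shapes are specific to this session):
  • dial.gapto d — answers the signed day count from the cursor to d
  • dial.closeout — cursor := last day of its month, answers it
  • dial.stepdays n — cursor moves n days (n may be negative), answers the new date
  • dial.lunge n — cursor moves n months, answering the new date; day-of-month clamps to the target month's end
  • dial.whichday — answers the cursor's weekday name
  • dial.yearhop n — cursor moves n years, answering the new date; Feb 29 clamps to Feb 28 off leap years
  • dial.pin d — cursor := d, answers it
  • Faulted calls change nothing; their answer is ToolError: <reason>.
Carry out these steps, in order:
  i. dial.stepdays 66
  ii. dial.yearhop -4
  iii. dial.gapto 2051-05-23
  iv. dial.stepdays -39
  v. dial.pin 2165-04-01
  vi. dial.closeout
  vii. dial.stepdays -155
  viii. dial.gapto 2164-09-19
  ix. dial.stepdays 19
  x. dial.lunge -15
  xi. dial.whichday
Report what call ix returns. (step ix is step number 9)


Answer: 2164-12-15

Derivation:
% dial.stepdays 66
= 2055-06-20
% dial.yearhop -4
= 2051-06-20
% dial.gapto 2051-05-23
= -28
% dial.stepdays -39
= 2051-05-12
% dial.pin 2165-04-01
= 2165-04-01
% dial.closeout
= 2165-04-30
% dial.stepdays -155
= 2164-11-26
% dial.gapto 2164-09-19
= -68
% dial.stepdays 19
= 2164-12-15
% dial.lunge -15
= 2163-09-15
% dial.whichday
= Thursday


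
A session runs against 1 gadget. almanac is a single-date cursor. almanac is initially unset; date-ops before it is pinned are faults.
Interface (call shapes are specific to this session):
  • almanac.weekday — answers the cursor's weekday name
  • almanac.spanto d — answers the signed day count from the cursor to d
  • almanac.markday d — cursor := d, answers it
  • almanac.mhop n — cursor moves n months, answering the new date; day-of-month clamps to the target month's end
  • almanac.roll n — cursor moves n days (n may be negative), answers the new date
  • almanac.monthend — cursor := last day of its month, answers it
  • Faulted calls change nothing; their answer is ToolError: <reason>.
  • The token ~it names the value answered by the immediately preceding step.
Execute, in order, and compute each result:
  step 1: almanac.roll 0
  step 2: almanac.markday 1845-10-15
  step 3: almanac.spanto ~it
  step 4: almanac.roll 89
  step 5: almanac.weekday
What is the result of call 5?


Answer: Monday

Derivation:
! 1. almanac.roll(n→0) : ToolError: no date set
! 2. almanac.markday(d→1845-10-15) : 1845-10-15
! 3. almanac.spanto(d→~it) : 0
! 4. almanac.roll(n→89) : 1846-01-12
! 5. almanac.weekday() : Monday


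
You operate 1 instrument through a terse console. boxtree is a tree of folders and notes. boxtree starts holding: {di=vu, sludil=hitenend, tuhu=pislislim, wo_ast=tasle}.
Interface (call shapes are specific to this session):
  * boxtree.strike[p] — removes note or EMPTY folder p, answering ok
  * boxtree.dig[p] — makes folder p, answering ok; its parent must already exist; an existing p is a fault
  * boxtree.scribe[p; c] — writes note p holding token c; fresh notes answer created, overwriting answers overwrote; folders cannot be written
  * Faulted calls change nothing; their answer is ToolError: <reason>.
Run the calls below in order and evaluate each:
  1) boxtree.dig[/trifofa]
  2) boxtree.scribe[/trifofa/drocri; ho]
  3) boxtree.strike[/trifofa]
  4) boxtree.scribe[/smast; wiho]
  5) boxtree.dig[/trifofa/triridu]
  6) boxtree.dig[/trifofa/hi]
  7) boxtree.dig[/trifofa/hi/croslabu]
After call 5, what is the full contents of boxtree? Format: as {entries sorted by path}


·→ dig(p=/trifofa)
·← ok
·→ scribe(p=/trifofa/drocri, c=ho)
·← created
·→ strike(p=/trifofa)
·← ToolError: not empty
·→ scribe(p=/smast, c=wiho)
·← created
·→ dig(p=/trifofa/triridu)
·← ok
·→ dig(p=/trifofa/hi)
·← ok
·→ dig(p=/trifofa/hi/croslabu)
·← ok

Answer: {di=vu, sludil=hitenend, smast=wiho, trifofa/, trifofa/drocri=ho, trifofa/triridu/, tuhu=pislislim, wo_ast=tasle}


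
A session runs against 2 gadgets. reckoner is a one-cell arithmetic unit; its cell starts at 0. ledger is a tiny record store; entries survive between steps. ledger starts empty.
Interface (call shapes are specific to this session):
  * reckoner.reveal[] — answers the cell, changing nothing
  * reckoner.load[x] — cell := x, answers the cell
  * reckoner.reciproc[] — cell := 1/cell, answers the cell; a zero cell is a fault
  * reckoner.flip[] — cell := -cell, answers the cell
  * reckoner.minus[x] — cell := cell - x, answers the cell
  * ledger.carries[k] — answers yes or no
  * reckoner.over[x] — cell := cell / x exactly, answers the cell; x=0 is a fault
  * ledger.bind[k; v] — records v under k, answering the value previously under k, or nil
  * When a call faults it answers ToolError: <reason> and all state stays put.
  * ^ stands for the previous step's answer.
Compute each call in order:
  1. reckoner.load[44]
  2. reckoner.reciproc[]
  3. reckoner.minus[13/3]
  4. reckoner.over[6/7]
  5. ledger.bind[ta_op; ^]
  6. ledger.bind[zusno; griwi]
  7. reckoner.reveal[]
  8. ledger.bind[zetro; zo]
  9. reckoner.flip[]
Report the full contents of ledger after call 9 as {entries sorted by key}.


-- 1. reckoner.load(x='44') == 44
-- 2. reckoner.reciproc() == 1/44
-- 3. reckoner.minus(x='13/3') == -569/132
-- 4. reckoner.over(x='6/7') == -3983/792
-- 5. ledger.bind(k='ta_op', v='^') == nil
-- 6. ledger.bind(k='zusno', v='griwi') == nil
-- 7. reckoner.reveal() == -3983/792
-- 8. ledger.bind(k='zetro', v='zo') == nil
-- 9. reckoner.flip() == 3983/792

Answer: {ta_op=-3983/792, zetro=zo, zusno=griwi}


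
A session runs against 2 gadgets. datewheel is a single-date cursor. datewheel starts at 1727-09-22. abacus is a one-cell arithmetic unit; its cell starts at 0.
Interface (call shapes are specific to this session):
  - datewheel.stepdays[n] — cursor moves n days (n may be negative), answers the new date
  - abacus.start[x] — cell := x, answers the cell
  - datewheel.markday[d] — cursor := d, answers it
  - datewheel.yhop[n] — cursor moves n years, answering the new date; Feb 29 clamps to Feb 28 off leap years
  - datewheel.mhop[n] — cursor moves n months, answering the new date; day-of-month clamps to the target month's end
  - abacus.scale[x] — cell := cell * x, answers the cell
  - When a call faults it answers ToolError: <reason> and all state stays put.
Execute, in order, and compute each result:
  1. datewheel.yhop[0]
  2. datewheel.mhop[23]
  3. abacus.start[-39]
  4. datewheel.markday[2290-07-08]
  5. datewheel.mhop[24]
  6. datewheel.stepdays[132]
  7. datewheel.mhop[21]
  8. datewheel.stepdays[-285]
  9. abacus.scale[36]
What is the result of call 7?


Answer: 2294-08-17

Derivation:
# 1. datewheel.yhop(n='0') -> 1727-09-22
# 2. datewheel.mhop(n='23') -> 1729-08-22
# 3. abacus.start(x='-39') -> -39
# 4. datewheel.markday(d='2290-07-08') -> 2290-07-08
# 5. datewheel.mhop(n='24') -> 2292-07-08
# 6. datewheel.stepdays(n='132') -> 2292-11-17
# 7. datewheel.mhop(n='21') -> 2294-08-17
# 8. datewheel.stepdays(n='-285') -> 2293-11-05
# 9. abacus.scale(x='36') -> -1404


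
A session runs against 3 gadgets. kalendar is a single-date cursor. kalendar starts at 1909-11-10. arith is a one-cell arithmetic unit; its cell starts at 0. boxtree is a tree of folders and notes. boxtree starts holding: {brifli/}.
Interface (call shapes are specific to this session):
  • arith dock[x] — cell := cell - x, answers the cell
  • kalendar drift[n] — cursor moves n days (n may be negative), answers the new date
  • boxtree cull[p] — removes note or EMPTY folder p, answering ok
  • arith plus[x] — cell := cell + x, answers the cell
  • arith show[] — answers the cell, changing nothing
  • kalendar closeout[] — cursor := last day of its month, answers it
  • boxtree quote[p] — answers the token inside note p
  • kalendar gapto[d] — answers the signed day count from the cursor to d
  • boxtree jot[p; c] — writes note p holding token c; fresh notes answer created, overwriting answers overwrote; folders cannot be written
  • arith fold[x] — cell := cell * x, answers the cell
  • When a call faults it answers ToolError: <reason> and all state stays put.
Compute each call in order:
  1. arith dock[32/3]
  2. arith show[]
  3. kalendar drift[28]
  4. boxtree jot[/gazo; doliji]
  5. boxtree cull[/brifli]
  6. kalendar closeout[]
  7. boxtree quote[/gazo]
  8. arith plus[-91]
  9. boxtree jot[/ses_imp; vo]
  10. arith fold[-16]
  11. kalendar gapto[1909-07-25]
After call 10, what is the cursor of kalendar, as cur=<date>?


Answer: cur=1909-12-31

Derivation:
// arith dock(x→32/3) ~> -32/3
// arith show() ~> -32/3
// kalendar drift(n→28) ~> 1909-12-08
// boxtree jot(p→/gazo, c→doliji) ~> created
// boxtree cull(p→/brifli) ~> ok
// kalendar closeout() ~> 1909-12-31
// boxtree quote(p→/gazo) ~> doliji
// arith plus(x→-91) ~> -305/3
// boxtree jot(p→/ses_imp, c→vo) ~> created
// arith fold(x→-16) ~> 4880/3
// kalendar gapto(d→1909-07-25) ~> -159


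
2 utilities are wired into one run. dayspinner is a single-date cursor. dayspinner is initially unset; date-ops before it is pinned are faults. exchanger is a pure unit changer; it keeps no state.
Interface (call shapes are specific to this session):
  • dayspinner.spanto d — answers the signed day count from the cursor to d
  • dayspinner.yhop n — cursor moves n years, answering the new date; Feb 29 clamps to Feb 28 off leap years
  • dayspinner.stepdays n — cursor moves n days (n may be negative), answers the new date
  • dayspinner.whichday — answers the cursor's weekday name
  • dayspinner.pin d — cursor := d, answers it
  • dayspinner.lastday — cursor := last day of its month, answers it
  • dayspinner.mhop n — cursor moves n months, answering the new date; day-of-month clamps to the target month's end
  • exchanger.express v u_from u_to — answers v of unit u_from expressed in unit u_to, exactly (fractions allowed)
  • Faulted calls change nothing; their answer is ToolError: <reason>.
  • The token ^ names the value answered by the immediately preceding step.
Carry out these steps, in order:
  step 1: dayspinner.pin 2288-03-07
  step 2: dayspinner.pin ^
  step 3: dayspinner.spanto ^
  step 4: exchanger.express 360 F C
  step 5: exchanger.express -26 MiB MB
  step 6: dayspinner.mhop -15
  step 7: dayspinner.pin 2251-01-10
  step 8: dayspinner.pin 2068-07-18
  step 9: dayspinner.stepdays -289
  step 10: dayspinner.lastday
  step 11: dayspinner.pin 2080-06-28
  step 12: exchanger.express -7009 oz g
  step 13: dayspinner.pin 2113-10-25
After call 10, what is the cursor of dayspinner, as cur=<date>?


Answer: cur=2067-10-31

Derivation:
# 1. pin(2288-03-07) == 2288-03-07
# 2. pin(^) == 2288-03-07
# 3. spanto(^) == 0
# 4. express(360, F, C) == 1640/9
# 5. express(-26, MiB, MB) == -425984/15625
# 6. mhop(-15) == 2286-12-07
# 7. pin(2251-01-10) == 2251-01-10
# 8. pin(2068-07-18) == 2068-07-18
# 9. stepdays(-289) == 2067-10-03
# 10. lastday() == 2067-10-31
# 11. pin(2080-06-28) == 2080-06-28
# 12. express(-7009, oz, g) == -317922892133/1600000
# 13. pin(2113-10-25) == 2113-10-25


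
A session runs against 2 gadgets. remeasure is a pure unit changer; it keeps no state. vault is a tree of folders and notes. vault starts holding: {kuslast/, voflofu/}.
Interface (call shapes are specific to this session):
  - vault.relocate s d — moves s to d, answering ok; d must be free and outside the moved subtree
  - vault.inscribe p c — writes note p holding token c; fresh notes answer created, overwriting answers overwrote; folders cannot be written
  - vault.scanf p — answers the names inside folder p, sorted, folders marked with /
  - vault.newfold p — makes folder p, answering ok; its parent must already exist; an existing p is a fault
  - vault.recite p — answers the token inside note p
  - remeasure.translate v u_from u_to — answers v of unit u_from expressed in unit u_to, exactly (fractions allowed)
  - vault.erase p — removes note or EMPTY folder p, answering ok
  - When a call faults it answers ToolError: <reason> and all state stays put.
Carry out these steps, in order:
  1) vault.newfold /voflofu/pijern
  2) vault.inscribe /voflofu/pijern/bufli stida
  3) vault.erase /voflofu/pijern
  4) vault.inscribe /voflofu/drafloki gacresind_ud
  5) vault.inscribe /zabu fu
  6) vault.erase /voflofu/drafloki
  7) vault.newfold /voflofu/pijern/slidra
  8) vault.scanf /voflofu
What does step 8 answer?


// 1. vault.newfold(p: /voflofu/pijern) == ok
// 2. vault.inscribe(p: /voflofu/pijern/bufli, c: stida) == created
// 3. vault.erase(p: /voflofu/pijern) == ToolError: not empty
// 4. vault.inscribe(p: /voflofu/drafloki, c: gacresind_ud) == created
// 5. vault.inscribe(p: /zabu, c: fu) == created
// 6. vault.erase(p: /voflofu/drafloki) == ok
// 7. vault.newfold(p: /voflofu/pijern/slidra) == ok
// 8. vault.scanf(p: /voflofu) == [pijern/]

Answer: [pijern/]


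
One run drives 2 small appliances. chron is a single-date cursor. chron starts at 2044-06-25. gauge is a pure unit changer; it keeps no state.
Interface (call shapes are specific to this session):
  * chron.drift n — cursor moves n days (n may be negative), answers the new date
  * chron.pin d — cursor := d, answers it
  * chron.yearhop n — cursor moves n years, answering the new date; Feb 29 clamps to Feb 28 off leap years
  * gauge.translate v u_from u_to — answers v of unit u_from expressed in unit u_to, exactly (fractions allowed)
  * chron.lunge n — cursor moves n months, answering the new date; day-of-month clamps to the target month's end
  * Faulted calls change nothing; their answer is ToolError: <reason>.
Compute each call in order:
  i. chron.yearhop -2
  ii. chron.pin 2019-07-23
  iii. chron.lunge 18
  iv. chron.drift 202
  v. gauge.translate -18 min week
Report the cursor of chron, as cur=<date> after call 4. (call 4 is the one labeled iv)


Answer: cur=2021-08-13

Derivation:
Using chron.yearhop with n→-2, and observe 2042-06-25.
Now I run chron.pin with d→2019-07-23, and see 2019-07-23.
I invoke chron.lunge with n→18, and observe 2021-01-23.
I use chron.drift with n→202, giving 2021-08-13.
Then gauge.translate with v→-18, u_from→min, u_to→week, — result: -1/560.


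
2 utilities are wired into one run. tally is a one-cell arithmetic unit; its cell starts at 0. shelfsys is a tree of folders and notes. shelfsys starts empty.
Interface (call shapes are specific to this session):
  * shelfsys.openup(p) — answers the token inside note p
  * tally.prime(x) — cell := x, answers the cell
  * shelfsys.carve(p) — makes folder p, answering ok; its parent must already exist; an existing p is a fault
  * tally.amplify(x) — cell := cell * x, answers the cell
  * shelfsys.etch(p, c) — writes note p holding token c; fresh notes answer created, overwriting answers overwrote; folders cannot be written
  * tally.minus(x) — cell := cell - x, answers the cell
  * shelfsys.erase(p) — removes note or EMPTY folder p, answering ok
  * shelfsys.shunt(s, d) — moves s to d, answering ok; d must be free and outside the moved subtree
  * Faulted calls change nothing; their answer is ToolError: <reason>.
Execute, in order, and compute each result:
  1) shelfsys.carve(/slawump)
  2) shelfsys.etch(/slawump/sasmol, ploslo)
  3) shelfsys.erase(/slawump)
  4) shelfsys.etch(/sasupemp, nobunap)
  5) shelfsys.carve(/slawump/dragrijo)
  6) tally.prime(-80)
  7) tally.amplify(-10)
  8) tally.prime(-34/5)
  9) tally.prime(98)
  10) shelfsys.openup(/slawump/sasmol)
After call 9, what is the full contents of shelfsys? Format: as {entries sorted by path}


Do: shelfsys.carve[p=/slawump]
See: ok
Do: shelfsys.etch[p=/slawump/sasmol; c=ploslo]
See: created
Do: shelfsys.erase[p=/slawump]
See: ToolError: not empty
Do: shelfsys.etch[p=/sasupemp; c=nobunap]
See: created
Do: shelfsys.carve[p=/slawump/dragrijo]
See: ok
Do: tally.prime[x=-80]
See: -80
Do: tally.amplify[x=-10]
See: 800
Do: tally.prime[x=-34/5]
See: -34/5
Do: tally.prime[x=98]
See: 98
Do: shelfsys.openup[p=/slawump/sasmol]
See: ploslo

Answer: {sasupemp=nobunap, slawump/, slawump/dragrijo/, slawump/sasmol=ploslo}


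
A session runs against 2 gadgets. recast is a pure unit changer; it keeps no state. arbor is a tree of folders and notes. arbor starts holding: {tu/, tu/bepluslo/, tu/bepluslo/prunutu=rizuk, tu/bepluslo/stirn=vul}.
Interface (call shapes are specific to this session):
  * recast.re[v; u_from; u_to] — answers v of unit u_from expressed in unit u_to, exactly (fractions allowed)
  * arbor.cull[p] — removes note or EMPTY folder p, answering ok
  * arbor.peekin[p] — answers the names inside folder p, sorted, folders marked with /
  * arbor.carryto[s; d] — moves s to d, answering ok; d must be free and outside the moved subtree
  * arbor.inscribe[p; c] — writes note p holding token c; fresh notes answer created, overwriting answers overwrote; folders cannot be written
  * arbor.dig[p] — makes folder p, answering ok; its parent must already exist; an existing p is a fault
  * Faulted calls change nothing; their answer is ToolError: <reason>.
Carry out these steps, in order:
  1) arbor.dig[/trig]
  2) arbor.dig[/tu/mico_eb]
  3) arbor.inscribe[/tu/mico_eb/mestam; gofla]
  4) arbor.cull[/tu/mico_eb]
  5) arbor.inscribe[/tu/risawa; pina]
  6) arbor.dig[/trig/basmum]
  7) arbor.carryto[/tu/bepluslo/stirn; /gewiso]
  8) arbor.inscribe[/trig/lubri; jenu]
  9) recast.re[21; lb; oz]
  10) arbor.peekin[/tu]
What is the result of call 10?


Answer: [bepluslo/, mico_eb/, risawa]

Derivation:
;; 1. dig(p→/trig) == ok
;; 2. dig(p→/tu/mico_eb) == ok
;; 3. inscribe(p→/tu/mico_eb/mestam, c→gofla) == created
;; 4. cull(p→/tu/mico_eb) == ToolError: not empty
;; 5. inscribe(p→/tu/risawa, c→pina) == created
;; 6. dig(p→/trig/basmum) == ok
;; 7. carryto(s→/tu/bepluslo/stirn, d→/gewiso) == ok
;; 8. inscribe(p→/trig/lubri, c→jenu) == created
;; 9. re(v→21, u_from→lb, u_to→oz) == 336
;; 10. peekin(p→/tu) == [bepluslo/, mico_eb/, risawa]


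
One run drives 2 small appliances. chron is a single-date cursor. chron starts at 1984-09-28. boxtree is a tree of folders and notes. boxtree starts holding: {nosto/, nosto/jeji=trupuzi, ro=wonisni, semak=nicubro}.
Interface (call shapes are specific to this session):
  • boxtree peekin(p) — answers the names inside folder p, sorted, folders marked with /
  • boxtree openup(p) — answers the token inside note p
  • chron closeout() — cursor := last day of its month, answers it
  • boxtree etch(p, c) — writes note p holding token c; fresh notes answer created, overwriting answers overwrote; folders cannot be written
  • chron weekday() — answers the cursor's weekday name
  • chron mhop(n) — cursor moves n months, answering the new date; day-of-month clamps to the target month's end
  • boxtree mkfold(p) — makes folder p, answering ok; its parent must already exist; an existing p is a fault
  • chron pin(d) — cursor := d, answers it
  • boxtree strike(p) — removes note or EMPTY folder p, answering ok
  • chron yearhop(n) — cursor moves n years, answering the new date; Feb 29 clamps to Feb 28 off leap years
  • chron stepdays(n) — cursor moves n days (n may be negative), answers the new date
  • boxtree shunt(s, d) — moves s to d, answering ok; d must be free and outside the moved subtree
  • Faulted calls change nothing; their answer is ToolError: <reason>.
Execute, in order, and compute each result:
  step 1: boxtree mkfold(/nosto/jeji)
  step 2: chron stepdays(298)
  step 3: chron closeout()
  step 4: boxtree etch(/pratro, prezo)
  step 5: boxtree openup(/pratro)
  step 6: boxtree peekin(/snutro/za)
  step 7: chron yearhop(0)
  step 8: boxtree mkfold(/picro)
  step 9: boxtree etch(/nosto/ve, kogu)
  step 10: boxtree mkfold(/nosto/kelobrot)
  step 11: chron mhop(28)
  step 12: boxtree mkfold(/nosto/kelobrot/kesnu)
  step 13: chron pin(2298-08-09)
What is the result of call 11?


CALL boxtree mkfold[/nosto/jeji]
RET  ToolError: exists
CALL chron stepdays[298]
RET  1985-07-23
CALL chron closeout[]
RET  1985-07-31
CALL boxtree etch[/pratro; prezo]
RET  created
CALL boxtree openup[/pratro]
RET  prezo
CALL boxtree peekin[/snutro/za]
RET  ToolError: not found
CALL chron yearhop[0]
RET  1985-07-31
CALL boxtree mkfold[/picro]
RET  ok
CALL boxtree etch[/nosto/ve; kogu]
RET  created
CALL boxtree mkfold[/nosto/kelobrot]
RET  ok
CALL chron mhop[28]
RET  1987-11-30
CALL boxtree mkfold[/nosto/kelobrot/kesnu]
RET  ok
CALL chron pin[2298-08-09]
RET  2298-08-09

Answer: 1987-11-30


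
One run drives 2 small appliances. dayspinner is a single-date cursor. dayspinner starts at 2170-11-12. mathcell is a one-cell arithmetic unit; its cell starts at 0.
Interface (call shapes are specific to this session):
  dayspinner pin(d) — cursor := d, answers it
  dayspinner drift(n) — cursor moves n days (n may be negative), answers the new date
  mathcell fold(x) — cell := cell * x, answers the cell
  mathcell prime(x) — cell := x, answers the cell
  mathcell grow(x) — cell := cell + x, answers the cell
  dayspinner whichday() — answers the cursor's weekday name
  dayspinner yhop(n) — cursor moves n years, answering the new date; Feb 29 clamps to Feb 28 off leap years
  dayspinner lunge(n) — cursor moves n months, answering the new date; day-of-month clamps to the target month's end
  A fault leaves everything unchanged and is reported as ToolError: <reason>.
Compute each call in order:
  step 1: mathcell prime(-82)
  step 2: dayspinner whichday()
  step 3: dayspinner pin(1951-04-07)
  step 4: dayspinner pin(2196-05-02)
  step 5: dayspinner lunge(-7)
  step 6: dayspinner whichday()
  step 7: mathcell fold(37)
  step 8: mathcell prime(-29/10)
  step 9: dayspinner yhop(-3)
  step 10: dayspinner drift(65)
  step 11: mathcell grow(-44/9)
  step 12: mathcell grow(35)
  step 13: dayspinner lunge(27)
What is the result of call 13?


Answer: 2195-03-06

Derivation:
>>> mathcell prime x=-82
  -82
>>> dayspinner whichday
  Monday
>>> dayspinner pin d=1951-04-07
  1951-04-07
>>> dayspinner pin d=2196-05-02
  2196-05-02
>>> dayspinner lunge n=-7
  2195-10-02
>>> dayspinner whichday
  Friday
>>> mathcell fold x=37
  -3034
>>> mathcell prime x=-29/10
  -29/10
>>> dayspinner yhop n=-3
  2192-10-02
>>> dayspinner drift n=65
  2192-12-06
>>> mathcell grow x=-44/9
  -701/90
>>> mathcell grow x=35
  2449/90
>>> dayspinner lunge n=27
  2195-03-06


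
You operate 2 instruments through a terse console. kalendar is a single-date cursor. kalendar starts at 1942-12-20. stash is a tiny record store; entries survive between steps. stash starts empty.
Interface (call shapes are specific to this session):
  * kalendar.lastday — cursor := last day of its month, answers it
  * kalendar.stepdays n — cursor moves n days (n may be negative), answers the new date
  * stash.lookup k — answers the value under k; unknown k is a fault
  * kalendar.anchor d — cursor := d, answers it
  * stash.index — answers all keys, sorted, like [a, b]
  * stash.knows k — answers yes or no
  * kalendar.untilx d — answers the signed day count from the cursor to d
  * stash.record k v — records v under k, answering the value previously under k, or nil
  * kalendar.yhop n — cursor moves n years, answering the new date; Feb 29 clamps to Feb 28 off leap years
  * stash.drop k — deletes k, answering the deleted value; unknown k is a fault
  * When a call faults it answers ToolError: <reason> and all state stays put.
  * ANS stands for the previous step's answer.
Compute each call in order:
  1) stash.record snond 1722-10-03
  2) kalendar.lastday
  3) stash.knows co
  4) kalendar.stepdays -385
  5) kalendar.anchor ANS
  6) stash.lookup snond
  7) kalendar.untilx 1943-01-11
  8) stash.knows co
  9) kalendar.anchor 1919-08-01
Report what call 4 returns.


Answer: 1941-12-11

Derivation:
Do: stash.record[k='snond'; v='1722-10-03']
See: nil
Do: kalendar.lastday[]
See: 1942-12-31
Do: stash.knows[k='co']
See: no
Do: kalendar.stepdays[n='-385']
See: 1941-12-11
Do: kalendar.anchor[d='ANS']
See: 1941-12-11
Do: stash.lookup[k='snond']
See: 1722-10-03
Do: kalendar.untilx[d='1943-01-11']
See: 396
Do: stash.knows[k='co']
See: no
Do: kalendar.anchor[d='1919-08-01']
See: 1919-08-01


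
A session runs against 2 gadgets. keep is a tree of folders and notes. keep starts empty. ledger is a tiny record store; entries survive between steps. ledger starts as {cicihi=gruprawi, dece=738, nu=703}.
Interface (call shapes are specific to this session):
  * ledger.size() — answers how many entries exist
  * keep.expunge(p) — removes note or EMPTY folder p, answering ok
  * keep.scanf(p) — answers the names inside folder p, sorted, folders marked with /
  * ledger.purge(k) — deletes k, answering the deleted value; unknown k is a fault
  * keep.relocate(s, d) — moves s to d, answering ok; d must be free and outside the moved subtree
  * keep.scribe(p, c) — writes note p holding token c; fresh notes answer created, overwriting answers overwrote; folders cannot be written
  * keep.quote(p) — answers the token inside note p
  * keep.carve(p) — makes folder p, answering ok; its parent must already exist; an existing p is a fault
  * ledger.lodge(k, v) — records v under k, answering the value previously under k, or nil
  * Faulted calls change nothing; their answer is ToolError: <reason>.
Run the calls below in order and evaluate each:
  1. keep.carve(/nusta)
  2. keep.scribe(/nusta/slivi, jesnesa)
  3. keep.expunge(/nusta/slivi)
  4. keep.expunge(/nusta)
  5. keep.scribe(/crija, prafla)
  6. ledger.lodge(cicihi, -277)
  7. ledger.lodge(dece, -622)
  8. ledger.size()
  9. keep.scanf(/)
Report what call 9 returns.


Answer: [crija]

Derivation:
Step: carve[p→/nusta]
Result: ok
Step: scribe[p→/nusta/slivi; c→jesnesa]
Result: created
Step: expunge[p→/nusta/slivi]
Result: ok
Step: expunge[p→/nusta]
Result: ok
Step: scribe[p→/crija; c→prafla]
Result: created
Step: lodge[k→cicihi; v→-277]
Result: gruprawi
Step: lodge[k→dece; v→-622]
Result: 738
Step: size[]
Result: 3
Step: scanf[p→/]
Result: [crija]
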